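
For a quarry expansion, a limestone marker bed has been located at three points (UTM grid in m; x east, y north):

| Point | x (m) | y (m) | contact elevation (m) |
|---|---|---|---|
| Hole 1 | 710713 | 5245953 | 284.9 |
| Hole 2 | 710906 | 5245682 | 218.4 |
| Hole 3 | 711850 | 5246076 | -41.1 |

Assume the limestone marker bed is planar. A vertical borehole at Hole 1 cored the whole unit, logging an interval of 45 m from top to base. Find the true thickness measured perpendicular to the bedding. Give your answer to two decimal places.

Let the plane be z = a·x + b·y + c.
Hole 2−Hole 1: 193a − 271b = −66.5;  Hole 3−Hole 1: 1137a + 123b = −326.
Solving gives a = −0.29086, b = 0.03825.
|∇z| = √(a²+b²) = 0.29336, so dip δ = arctan(0.29336) = 16.35°.
True thickness = vertical thickness × cos δ = 45 × cos 16.35° = 43.18 m.

43.18 m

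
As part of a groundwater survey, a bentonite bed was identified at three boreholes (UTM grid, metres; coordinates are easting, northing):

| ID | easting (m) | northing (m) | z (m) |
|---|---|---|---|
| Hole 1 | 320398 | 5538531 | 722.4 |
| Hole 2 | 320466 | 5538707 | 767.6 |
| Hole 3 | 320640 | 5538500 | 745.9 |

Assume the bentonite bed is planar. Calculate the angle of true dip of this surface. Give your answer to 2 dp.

13.65°

Let the plane be z = a·easting + b·northing + c.
Hole 2−Hole 1: 68a + 176b = 45.2;  Hole 3−Hole 1: 242a − 31b = 23.5.
Solving gives a = 0.12387, b = 0.20896.
Gradient magnitude |∇z| = √(a² + b²) = √(0.01534 + 0.04366) = 0.24292.
True dip = arctan(0.24292) = 13.65°, dipping toward SSW (azimuth ≈ 211°).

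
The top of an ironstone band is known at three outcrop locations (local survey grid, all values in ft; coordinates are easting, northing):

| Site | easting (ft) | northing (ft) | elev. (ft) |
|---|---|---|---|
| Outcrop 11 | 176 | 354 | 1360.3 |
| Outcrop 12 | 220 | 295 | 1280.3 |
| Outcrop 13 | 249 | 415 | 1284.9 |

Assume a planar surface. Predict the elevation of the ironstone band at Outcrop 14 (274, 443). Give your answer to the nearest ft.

Two edge vectors: Outcrop 11→Outcrop 12 = (44, -59, -80), Outcrop 11→Outcrop 13 = (73, 61, -75.4).
Normal n = (Outcrop 11→Outcrop 12) × (Outcrop 11→Outcrop 13) = (9328.6, -2522.4, 6991).
So ∂z/∂easting = −n_x/n_z = −1.33437 and ∂z/∂northing = −n_y/n_z = 0.36081.
Intercept c from Outcrop 11: 1360.3 + 234.85 − 127.73 = 1467.42.
At (274, 443): z = −365.6 + 159.8 + 1467.42 = 1261.6 ft.

1262 ft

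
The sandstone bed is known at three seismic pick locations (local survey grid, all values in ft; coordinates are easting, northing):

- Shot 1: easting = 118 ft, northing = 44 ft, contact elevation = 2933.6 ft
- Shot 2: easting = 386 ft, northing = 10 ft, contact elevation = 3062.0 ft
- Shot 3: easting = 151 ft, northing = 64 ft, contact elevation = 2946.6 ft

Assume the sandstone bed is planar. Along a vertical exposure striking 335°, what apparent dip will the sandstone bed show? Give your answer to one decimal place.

Two edge vectors: Shot 1→Shot 2 = (268, -34, 128.4), Shot 1→Shot 3 = (33, 20, 13).
Normal n = (Shot 1→Shot 2) × (Shot 1→Shot 3) = (-3010, 753.2, 6482).
So ∂z/∂easting = −n_x/n_z = 0.46436 and ∂z/∂northing = −n_y/n_z = −0.11620.
Unit vector along 335° is (sin 335°, cos 335°) = (-0.4226, 0.9063).
Slope in that direction = a·(-0.4226) + b·(0.9063) = −0.30156.
Apparent dip = arctan|0.30156| = 16.8° (true dip is 25.6°, so apparent ≤ true as expected).

16.8°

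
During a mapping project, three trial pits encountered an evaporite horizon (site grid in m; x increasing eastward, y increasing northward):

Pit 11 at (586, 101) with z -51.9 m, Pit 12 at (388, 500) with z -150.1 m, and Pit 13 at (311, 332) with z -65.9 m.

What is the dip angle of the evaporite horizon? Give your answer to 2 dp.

24.87°

Let the plane be z = a·x + b·y + c.
Pit 12−Pit 11: −198a + 399b = −98.2;  Pit 13−Pit 11: −275a + 231b = −14.
Solving gives a = −0.26721, b = −0.37872.
Gradient magnitude |∇z| = √(a² + b²) = √(0.07140 + 0.14343) = 0.46350.
True dip = arctan(0.46350) = 24.87°, dipping toward NE (azimuth ≈ 035°).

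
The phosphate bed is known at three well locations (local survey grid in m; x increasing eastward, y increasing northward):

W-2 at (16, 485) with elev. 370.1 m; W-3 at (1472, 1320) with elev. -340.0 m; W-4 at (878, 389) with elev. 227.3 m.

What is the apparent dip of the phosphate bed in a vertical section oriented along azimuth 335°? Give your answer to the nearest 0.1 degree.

18.5°

Two edge vectors: W-2→W-3 = (1456, 835, -710.1), W-2→W-4 = (862, -96, -142.8).
Normal n = (W-2→W-3) × (W-2→W-4) = (-187407.6, -404189.4, -859546).
So ∂z/∂x = −n_x/n_z = −0.21803 and ∂z/∂y = −n_y/n_z = −0.47024.
Unit vector along 335° is (sin 335°, cos 335°) = (-0.4226, 0.9063).
Slope in that direction = a·(-0.4226) + b·(0.9063) = −0.33403.
Apparent dip = arctan|0.33403| = 18.5° (true dip is 27.4°, so apparent ≤ true as expected).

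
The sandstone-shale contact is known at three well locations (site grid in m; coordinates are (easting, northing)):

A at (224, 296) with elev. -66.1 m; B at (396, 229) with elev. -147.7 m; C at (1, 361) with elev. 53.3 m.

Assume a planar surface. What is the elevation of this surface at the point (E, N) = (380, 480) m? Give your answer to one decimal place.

Two edge vectors: A→B = (172, -67, -81.6), A→C = (-223, 65, 119.4).
Normal n = (A→B) × (A→C) = (-2695.8, -2340, -3761).
So ∂z/∂E = −n_x/n_z = −0.71678 and ∂z/∂N = −n_y/n_z = −0.62217.
Intercept c from A: -66.1 + 160.56 + 184.16 = 278.62.
At (380, 480): z = −272.4 − 298.6 + 278.62 = -292.4 m.

-292.4 m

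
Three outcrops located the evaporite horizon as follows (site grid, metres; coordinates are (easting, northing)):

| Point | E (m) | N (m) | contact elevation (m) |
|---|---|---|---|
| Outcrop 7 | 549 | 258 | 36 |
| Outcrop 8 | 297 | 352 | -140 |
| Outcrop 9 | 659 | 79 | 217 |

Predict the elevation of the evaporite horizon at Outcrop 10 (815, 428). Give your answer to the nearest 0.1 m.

18.5 m

Two edge vectors: Outcrop 7→Outcrop 8 = (-252, 94, -176), Outcrop 7→Outcrop 9 = (110, -179, 181).
Normal n = (Outcrop 7→Outcrop 8) × (Outcrop 7→Outcrop 9) = (-14490, 26252, 34768).
So ∂z/∂E = −n_x/n_z = 0.41676 and ∂z/∂N = −n_y/n_z = −0.75506.
Intercept c from Outcrop 7: 36 − 228.80 + 194.81 = 2.00.
At (815, 428): z = 339.7 − 323.2 + 2.00 = 18.5 m.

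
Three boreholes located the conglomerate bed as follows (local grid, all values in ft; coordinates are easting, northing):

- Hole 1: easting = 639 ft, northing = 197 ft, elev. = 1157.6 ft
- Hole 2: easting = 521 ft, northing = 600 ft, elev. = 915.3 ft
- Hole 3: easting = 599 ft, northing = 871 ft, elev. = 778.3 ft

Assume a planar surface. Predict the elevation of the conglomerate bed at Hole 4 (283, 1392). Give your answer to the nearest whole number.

438 ft

Let the plane be z = a·easting + b·northing + c.
Hole 2−Hole 1: −118a + 403b = −242.3;  Hole 3−Hole 1: −40a + 674b = −379.3.
Solving gives a = 0.16483, b = −0.55298.
Then c = 1157.6 − a·639 − b·197 = 1161.21.
At (283, 1392): z = 46.6 − 769.7 + 1161.21 = 438.1 ft.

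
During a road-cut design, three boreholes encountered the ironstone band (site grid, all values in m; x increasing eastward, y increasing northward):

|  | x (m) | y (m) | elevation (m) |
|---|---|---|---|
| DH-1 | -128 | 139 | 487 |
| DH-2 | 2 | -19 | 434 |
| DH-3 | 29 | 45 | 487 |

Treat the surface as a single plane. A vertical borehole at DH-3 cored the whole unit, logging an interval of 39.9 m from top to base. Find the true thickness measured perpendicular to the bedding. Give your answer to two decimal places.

Two edge vectors: DH-1→DH-2 = (130, -158, -53), DH-1→DH-3 = (157, -94, 0).
Normal n = (DH-1→DH-2) × (DH-1→DH-3) = (-4982, -8321, 12586).
So ∂z/∂x = −n_x/n_z = 0.39584 and ∂z/∂y = −n_y/n_z = 0.66113.
|∇z| = √(a²+b²) = 0.77057, so dip δ = arctan(0.77057) = 37.62°.
True thickness = vertical thickness × cos δ = 39.9 × cos 37.62° = 31.61 m.

31.61 m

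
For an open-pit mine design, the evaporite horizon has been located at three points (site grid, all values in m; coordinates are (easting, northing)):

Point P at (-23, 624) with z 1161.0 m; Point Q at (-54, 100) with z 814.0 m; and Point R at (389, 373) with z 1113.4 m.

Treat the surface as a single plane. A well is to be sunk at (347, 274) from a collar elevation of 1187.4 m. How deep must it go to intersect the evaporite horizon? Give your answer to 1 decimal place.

Two edge vectors: Point P→Point Q = (-31, -524, -347), Point P→Point R = (412, -251, -47.6).
Normal n = (Point P→Point Q) × (Point P→Point R) = (-62154.6, -144439.6, 223669).
So ∂z/∂E = −n_x/n_z = 0.27789 and ∂z/∂N = −n_y/n_z = 0.64577.
Intercept c from Point P: 1161 + 6.39 − 402.96 = 764.43.
At (347, 274): z_contact = 96.43 + 176.94 + 764.43 = 1037.80 m.
Depth below ground = 1187.4 − 1037.80 = 149.6 m.

149.6 m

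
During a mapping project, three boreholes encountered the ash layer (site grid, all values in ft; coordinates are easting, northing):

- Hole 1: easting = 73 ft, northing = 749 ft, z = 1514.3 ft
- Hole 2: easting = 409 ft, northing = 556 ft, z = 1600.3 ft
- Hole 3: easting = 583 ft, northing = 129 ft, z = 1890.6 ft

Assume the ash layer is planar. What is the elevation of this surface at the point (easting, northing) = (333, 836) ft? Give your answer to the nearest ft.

1403 ft

Let the plane be z = a·easting + b·northing + c.
Hole 2−Hole 1: 336a − 193b = 86;  Hole 3−Hole 1: 510a − 620b = 376.3.
Solving gives a = −0.17568, b = −0.75145.
Then c = 1514.3 − a·73 − b·749 = 2089.96.
At (333, 836): z = −58.5 − 628.2 + 2089.96 = 1403.2 ft.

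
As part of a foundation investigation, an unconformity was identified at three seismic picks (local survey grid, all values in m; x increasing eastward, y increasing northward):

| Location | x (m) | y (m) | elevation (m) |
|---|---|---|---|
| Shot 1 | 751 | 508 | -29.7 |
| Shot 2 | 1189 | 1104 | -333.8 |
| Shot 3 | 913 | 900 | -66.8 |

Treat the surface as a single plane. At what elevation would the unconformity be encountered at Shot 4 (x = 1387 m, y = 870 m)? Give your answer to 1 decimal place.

Two edge vectors: Shot 1→Shot 2 = (438, 596, -304.1), Shot 1→Shot 3 = (162, 392, -37.1).
Normal n = (Shot 1→Shot 2) × (Shot 1→Shot 3) = (97095.6, -33014.4, 75144).
So ∂z/∂x = −n_x/n_z = −1.292127 and ∂z/∂y = −n_y/n_z = 0.439348.
Intercept c from Shot 1: -29.7 + 970.39 − 223.19 = 717.50.
At (1387, 870): z = −1792.2 + 382.2 + 717.50 = -692.4 m.

-692.4 m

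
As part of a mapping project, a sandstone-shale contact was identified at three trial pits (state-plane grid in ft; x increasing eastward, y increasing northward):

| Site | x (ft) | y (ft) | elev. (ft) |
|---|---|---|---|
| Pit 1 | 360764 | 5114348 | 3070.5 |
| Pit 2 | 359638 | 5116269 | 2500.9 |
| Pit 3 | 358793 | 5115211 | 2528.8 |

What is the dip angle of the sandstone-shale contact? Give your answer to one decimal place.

14.9°

Let the plane be z = a·x + b·y + c.
Pit 2−Pit 1: −1126a + 1921b = −569.6;  Pit 3−Pit 1: −1971a + 863b = −541.7.
Solving gives a = 0.19507, b = −0.18217.
Gradient magnitude |∇z| = √(a² + b²) = √(0.03805 + 0.03319) = 0.26691.
True dip = arctan(0.26691) = 14.9°, dipping toward NW (azimuth ≈ 313°).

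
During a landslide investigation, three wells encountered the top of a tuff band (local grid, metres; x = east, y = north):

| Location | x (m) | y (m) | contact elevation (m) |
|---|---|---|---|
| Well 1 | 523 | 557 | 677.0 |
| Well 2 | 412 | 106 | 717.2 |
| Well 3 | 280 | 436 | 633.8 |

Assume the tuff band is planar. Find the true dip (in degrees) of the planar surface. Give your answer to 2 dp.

16.44°

Two edge vectors: Well 1→Well 2 = (-111, -451, 40.2), Well 1→Well 3 = (-243, -121, -43.2).
Normal n = (Well 1→Well 2) × (Well 1→Well 3) = (24347.4, -14563.8, -96162).
So ∂z/∂x = −n_x/n_z = 0.25319 and ∂z/∂y = −n_y/n_z = −0.15145.
Gradient magnitude |∇z| = √(a² + b²) = √(0.06411 + 0.02294) = 0.29503.
True dip = arctan(0.29503) = 16.44°, dipping toward WNW (azimuth ≈ 301°).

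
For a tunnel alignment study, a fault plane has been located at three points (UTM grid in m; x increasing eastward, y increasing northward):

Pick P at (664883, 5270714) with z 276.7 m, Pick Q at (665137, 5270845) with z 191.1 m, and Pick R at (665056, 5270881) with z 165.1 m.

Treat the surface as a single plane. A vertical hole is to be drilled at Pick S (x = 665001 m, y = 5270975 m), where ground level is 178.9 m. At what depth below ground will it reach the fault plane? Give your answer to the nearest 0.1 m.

79.1 m

Let the plane be z = a·x + b·y + c.
Pick Q−Pick P: 254a + 131b = −85.6;  Pick R−Pick P: 173a + 167b = −111.6.
Solving gives a = 0.016421159, b = −0.685274614.
Then c = 276.7 − a·664883 − b·5270714 = 3601245.05.
At (665001, 5270975): z_contact = 10920.09 − 3612065.36 + 3601245.05 = 99.78 m.
Depth below ground = 178.9 − 99.78 = 79.1 m.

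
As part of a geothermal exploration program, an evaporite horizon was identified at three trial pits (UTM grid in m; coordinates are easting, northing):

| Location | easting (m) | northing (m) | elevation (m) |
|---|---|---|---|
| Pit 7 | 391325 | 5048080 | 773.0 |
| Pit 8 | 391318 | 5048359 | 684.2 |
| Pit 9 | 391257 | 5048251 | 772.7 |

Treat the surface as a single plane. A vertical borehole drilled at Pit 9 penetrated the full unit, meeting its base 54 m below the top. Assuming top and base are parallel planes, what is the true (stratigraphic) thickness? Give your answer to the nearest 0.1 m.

Two edge vectors: Pit 7→Pit 8 = (-7, 279, -88.8), Pit 7→Pit 9 = (-68, 171, -0.3).
Normal n = (Pit 7→Pit 8) × (Pit 7→Pit 9) = (15101.1, 6036.3, 17775).
So ∂z/∂easting = −n_x/n_z = −0.84957 and ∂z/∂northing = −n_y/n_z = −0.33959.
|∇z| = √(a²+b²) = 0.91493, so dip δ = arctan(0.91493) = 42.46°.
True thickness = vertical thickness × cos δ = 54 × cos 42.46° = 39.8 m.

39.8 m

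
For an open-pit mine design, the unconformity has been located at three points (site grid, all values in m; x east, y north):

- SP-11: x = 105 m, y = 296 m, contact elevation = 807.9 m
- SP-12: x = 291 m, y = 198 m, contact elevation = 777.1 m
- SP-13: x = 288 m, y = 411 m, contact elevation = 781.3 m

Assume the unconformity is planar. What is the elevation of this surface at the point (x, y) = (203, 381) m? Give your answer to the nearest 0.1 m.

Let the plane be z = a·x + b·y + c.
SP-12−SP-11: 186a − 98b = −30.8;  SP-13−SP-11: 183a + 115b = −26.6.
Solving gives a = −0.15636, b = 0.01752.
Then c = 807.9 − a·105 − b·296 = 819.13.
At (203, 381): z = −31.7 + 6.7 + 819.13 = 794.1 m.

794.1 m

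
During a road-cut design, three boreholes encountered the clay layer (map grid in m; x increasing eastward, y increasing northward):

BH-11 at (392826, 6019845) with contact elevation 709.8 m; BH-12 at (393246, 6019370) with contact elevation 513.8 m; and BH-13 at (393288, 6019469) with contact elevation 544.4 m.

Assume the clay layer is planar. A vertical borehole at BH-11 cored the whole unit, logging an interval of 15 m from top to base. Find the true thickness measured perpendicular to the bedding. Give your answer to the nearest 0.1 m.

Let the plane be z = a·x + b·y + c.
BH-12−BH-11: 420a − 475b = −196;  BH-13−BH-11: 462a − 376b = −165.4.
Solving gives a = −0.07913, b = 0.34266.
|∇z| = √(a²+b²) = 0.35168, so dip δ = arctan(0.35168) = 19.38°.
True thickness = vertical thickness × cos δ = 15 × cos 19.38° = 14.2 m.

14.2 m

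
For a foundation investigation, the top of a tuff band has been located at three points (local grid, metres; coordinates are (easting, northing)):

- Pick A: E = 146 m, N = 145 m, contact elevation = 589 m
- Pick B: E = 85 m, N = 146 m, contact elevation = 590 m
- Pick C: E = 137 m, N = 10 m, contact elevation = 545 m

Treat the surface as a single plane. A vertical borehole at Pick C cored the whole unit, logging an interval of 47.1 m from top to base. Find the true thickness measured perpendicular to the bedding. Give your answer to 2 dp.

44.77 m

Two edge vectors: Pick A→Pick B = (-61, 1, 1), Pick A→Pick C = (-9, -135, -44).
Normal n = (Pick A→Pick B) × (Pick A→Pick C) = (91, -2693, 8244).
So ∂z/∂E = −n_x/n_z = −0.01104 and ∂z/∂N = −n_y/n_z = 0.32666.
|∇z| = √(a²+b²) = 0.32685, so dip δ = arctan(0.32685) = 18.10°.
True thickness = vertical thickness × cos δ = 47.1 × cos 18.10° = 44.77 m.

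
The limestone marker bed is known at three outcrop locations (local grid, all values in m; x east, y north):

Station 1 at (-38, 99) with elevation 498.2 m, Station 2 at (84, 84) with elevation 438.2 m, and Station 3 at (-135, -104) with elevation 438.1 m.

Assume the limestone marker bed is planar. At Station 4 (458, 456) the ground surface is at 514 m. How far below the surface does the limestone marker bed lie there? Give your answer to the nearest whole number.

Two edge vectors: Station 1→Station 2 = (122, -15, -60), Station 1→Station 3 = (-97, -203, -60.1).
Normal n = (Station 1→Station 2) × (Station 1→Station 3) = (-11278.5, 13152.2, -26221).
So ∂z/∂x = −n_x/n_z = −0.43013 and ∂z/∂y = −n_y/n_z = 0.50159.
Intercept c from Station 1: 498.2 − 16.35 − 49.66 = 432.20.
At (458, 456): z_contact = −197.0 + 228.7 + 432.20 = 463.9 m.
Depth below ground = 514 − 463.9 = 50 m.

50 m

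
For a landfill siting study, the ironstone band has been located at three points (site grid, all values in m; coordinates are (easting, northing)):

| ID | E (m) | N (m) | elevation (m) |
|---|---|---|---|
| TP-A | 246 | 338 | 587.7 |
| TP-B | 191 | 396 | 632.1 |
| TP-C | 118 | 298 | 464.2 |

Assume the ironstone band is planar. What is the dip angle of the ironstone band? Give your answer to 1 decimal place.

54.7°

Two edge vectors: TP-A→TP-B = (-55, 58, 44.4), TP-A→TP-C = (-128, -40, -123.5).
Normal n = (TP-A→TP-B) × (TP-A→TP-C) = (-5387, -12475.7, 9624).
So ∂z/∂E = −n_x/n_z = 0.55975 and ∂z/∂N = −n_y/n_z = 1.29631.
Gradient magnitude |∇z| = √(a² + b²) = √(0.31332 + 1.68042) = 1.41200.
True dip = arctan(1.41200) = 54.7°, dipping toward SSW (azimuth ≈ 203°).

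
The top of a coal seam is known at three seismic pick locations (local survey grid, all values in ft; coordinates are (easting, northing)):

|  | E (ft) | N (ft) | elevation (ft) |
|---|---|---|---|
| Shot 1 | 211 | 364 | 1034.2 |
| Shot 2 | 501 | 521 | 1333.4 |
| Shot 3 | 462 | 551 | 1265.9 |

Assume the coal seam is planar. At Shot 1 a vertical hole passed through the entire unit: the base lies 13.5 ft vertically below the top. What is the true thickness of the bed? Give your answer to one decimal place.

Let the plane be z = a·E + b·N + c.
Shot 2−Shot 1: 290a + 157b = 299.2;  Shot 3−Shot 1: 251a + 187b = 231.7.
Solving gives a = 1.32048, b = −0.53337.
|∇z| = √(a²+b²) = 1.42413, so dip δ = arctan(1.42413) = 54.92°.
True thickness = vertical thickness × cos δ = 13.5 × cos 54.92° = 7.8 ft.

7.8 ft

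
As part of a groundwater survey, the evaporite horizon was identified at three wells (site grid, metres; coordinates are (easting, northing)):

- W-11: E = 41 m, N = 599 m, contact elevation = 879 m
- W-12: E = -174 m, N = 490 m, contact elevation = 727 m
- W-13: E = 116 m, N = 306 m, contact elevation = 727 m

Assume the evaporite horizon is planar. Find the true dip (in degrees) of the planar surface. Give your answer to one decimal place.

Two edge vectors: W-11→W-12 = (-215, -109, -152), W-11→W-13 = (75, -293, -152).
Normal n = (W-11→W-12) × (W-11→W-13) = (-27968, -44080, 71170).
So ∂z/∂E = −n_x/n_z = 0.39297 and ∂z/∂N = −n_y/n_z = 0.61936.
Gradient magnitude |∇z| = √(a² + b²) = √(0.15443 + 0.38361) = 0.73351.
True dip = arctan(0.73351) = 36.3°, dipping toward SSW (azimuth ≈ 212°).

36.3°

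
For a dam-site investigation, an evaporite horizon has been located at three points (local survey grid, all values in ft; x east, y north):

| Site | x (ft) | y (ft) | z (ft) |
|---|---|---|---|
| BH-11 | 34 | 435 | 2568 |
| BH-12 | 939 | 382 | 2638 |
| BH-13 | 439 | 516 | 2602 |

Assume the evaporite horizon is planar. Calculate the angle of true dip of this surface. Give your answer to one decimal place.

4.7°

Let the plane be z = a·x + b·y + c.
BH-12−BH-11: 905a − 53b = 70;  BH-13−BH-11: 405a + 81b = 34.
Solving gives a = 0.07884, b = 0.02554.
Gradient magnitude |∇z| = √(a² + b²) = √(0.00622 + 0.00065) = 0.08288.
True dip = arctan(0.08288) = 4.7°, dipping toward WSW (azimuth ≈ 252°).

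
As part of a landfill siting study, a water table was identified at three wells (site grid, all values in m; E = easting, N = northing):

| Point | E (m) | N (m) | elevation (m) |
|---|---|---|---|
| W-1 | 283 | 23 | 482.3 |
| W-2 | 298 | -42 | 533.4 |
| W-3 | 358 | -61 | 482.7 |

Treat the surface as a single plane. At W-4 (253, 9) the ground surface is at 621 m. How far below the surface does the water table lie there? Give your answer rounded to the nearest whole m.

88 m

Let the plane be z = a·E + b·N + c.
W-2−W-1: 15a − 65b = 51.1;  W-3−W-1: 75a − 84b = 0.4.
Solving gives a = −1.18019, b = −1.05851.
Then c = 482.3 − a·283 − b·23 = 840.64.
At (253, 9): z_contact = −298.6 − 9.5 + 840.64 = 532.5 m.
Depth below ground = 621 − 532.5 = 88 m.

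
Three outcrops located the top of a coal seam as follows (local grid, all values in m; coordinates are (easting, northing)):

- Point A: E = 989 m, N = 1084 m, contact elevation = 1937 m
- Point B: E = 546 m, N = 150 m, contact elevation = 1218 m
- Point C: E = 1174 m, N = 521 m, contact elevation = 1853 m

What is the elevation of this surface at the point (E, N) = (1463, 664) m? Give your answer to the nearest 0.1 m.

Let the plane be z = a·E + b·N + c.
Point B−Point A: −443a − 934b = −719;  Point C−Point A: 185a − 563b = −84.
Solving gives a = 0.772955, b = 0.403191.
Then c = 1937 − a·989 − b·1084 = 735.49.
At (1463, 664): z = 1130.8 + 267.7 + 735.49 = 2134.0 m.

2134.0 m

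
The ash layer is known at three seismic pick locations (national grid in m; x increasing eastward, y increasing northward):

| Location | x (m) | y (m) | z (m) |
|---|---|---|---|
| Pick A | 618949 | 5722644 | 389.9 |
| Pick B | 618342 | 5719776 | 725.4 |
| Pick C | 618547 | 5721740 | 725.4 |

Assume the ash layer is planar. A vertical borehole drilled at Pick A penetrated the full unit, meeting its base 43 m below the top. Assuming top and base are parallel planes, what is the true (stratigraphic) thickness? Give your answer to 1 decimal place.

29.0 m

Let the plane be z = a·x + b·y + c.
Pick B−Pick A: −607a − 2868b = 335.5;  Pick C−Pick A: −402a − 904b = 335.5.
Solving gives a = −1.09055, b = 0.11383.
|∇z| = √(a²+b²) = 1.09648, so dip δ = arctan(1.09648) = 47.63°.
True thickness = vertical thickness × cos δ = 43 × cos 47.63° = 29.0 m.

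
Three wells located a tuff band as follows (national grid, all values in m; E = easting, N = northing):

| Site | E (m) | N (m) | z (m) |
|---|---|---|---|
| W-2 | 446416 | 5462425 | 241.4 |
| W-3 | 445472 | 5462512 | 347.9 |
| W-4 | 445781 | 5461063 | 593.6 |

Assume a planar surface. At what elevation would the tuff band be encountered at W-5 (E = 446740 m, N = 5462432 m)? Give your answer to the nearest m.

Let the plane be z = a·E + b·N + c.
W-3−W-2: −944a + 87b = 106.5;  W-4−W-2: −635a − 1362b = 352.2.
Solving gives a = −0.13102009, b = −0.19750532.
Then c = 241.4 − a·446416 − b·5462425 = 1137588.86.
At (446740, 5462432): z = −58531.9 − 1078859.4 + 1137588.86 = 197.6 m.

198 m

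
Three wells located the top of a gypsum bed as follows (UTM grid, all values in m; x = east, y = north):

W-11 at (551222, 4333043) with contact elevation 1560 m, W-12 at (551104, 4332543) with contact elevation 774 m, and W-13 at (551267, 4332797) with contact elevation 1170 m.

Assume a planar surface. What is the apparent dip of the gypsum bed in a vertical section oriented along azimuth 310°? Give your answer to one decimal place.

Two edge vectors: W-11→W-12 = (-118, -500, -786), W-11→W-13 = (45, -246, -390).
Normal n = (W-11→W-12) × (W-11→W-13) = (1644, -81390, 51528).
So ∂z/∂x = −n_x/n_z = −0.03190 and ∂z/∂y = −n_y/n_z = 1.57953.
Unit vector along 310° is (sin 310°, cos 310°) = (-0.7660, 0.6428).
Slope in that direction = a·(-0.7660) + b·(0.6428) = 1.03974.
Apparent dip = arctan|1.03974| = 46.1° (true dip is 57.7°, so apparent ≤ true as expected).

46.1°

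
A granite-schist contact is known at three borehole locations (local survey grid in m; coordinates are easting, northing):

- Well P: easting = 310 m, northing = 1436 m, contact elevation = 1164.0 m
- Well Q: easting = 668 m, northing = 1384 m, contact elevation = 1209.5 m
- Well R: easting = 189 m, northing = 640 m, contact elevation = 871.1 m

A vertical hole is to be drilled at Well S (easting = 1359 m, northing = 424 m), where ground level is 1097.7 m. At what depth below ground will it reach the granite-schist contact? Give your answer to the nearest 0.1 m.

93.6 m

Let the plane be z = a·easting + b·northing + c.
Well Q−Well P: 358a − 52b = 45.5;  Well R−Well P: −121a − 796b = −292.9.
Solving gives a = 0.176642, b = 0.341113.
Then c = 1164 − a·310 − b·1436 = 619.40.
At (1359, 424): z_contact = 240.06 + 144.63 + 619.40 = 1004.09 m.
Depth below ground = 1097.7 − 1004.09 = 93.6 m.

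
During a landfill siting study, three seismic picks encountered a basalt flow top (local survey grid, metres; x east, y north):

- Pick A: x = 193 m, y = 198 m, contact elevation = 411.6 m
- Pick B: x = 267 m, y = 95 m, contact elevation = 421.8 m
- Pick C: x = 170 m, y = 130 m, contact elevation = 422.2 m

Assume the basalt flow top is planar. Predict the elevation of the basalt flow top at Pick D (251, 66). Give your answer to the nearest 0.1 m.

426.7 m

Let the plane be z = a·x + b·y + c.
Pick B−Pick A: 74a − 103b = 10.2;  Pick C−Pick A: −23a − 68b = 10.6.
Solving gives a = −0.05380, b = −0.13768.
Then c = 411.6 − a·193 − b·198 = 449.25.
At (251, 66): z = −13.5 − 9.1 + 449.25 = 426.7 m.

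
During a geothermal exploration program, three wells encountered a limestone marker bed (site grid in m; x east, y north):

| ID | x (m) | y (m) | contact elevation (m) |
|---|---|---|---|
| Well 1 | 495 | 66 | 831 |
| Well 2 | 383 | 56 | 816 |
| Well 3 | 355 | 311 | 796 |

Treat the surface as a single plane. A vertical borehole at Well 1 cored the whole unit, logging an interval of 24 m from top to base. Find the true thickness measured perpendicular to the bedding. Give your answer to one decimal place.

Two edge vectors: Well 1→Well 2 = (-112, -10, -15), Well 1→Well 3 = (-140, 245, -35).
Normal n = (Well 1→Well 2) × (Well 1→Well 3) = (4025, -1820, -28840).
So ∂z/∂x = −n_x/n_z = 0.13956 and ∂z/∂y = −n_y/n_z = −0.06311.
|∇z| = √(a²+b²) = 0.15317, so dip δ = arctan(0.15317) = 8.71°.
True thickness = vertical thickness × cos δ = 24 × cos 8.71° = 23.7 m.

23.7 m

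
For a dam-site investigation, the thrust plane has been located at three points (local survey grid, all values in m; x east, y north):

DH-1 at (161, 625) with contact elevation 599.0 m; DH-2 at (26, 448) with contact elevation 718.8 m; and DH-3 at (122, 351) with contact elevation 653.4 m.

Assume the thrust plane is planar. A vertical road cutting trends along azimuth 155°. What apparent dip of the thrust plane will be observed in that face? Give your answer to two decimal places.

13.79°

Two edge vectors: DH-1→DH-2 = (-135, -177, 119.8), DH-1→DH-3 = (-39, -274, 54.4).
Normal n = (DH-1→DH-2) × (DH-1→DH-3) = (23196.4, 2671.8, 30087).
So ∂z/∂x = −n_x/n_z = −0.77098 and ∂z/∂y = −n_y/n_z = −0.08880.
Unit vector along 155° is (sin 155°, cos 155°) = (0.4226, -0.9063).
Slope in that direction = a·(0.4226) + b·(-0.9063) = −0.24535.
Apparent dip = arctan|0.24535| = 13.79° (true dip is 37.8°, so apparent ≤ true as expected).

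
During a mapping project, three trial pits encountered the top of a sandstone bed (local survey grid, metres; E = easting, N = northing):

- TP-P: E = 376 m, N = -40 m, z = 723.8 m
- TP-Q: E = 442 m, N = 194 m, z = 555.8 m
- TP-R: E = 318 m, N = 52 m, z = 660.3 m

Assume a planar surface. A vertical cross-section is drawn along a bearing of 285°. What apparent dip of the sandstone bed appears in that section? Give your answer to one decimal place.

8.8°

Two edge vectors: TP-P→TP-Q = (66, 234, -168), TP-P→TP-R = (-58, 92, -63.5).
Normal n = (TP-P→TP-Q) × (TP-P→TP-R) = (597, 13935, 19644).
So ∂z/∂E = −n_x/n_z = −0.03039 and ∂z/∂N = −n_y/n_z = −0.70938.
Unit vector along 285° is (sin 285°, cos 285°) = (-0.9659, 0.2588).
Slope in that direction = a·(-0.9659) + b·(0.2588) = −0.15424.
Apparent dip = arctan|0.15424| = 8.8° (true dip is 35.4°, so apparent ≤ true as expected).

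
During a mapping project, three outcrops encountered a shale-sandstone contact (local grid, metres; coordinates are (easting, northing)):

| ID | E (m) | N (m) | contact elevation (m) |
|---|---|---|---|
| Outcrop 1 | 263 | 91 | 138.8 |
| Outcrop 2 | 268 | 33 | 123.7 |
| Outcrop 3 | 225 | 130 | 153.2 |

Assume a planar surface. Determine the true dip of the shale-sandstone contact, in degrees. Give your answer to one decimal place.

Let the plane be z = a·E + b·N + c.
Outcrop 2−Outcrop 1: 5a − 58b = −15.1;  Outcrop 3−Outcrop 1: −38a + 39b = 14.4.
Solving gives a = −0.12260, b = 0.24978.
Gradient magnitude |∇z| = √(a² + b²) = √(0.01503 + 0.06239) = 0.27824.
True dip = arctan(0.27824) = 15.5°, dipping toward SSE (azimuth ≈ 154°).

15.5°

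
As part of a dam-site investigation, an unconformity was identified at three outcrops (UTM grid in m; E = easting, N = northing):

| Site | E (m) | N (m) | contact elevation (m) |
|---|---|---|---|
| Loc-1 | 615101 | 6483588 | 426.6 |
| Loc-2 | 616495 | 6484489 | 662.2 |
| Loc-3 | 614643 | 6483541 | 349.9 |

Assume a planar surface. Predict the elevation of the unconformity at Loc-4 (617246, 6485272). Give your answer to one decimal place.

790.0 m

Let the plane be z = a·E + b·N + c.
Loc-2−Loc-1: 1394a + 901b = 235.6;  Loc-3−Loc-1: −458a − 47b = −76.7.
Solving gives a = 0.167176067, b = 0.002837472.
Then c = 426.6 − a·615101 − b·6483588 = −120800.57.
At (617246, 6485272): z = 103188.8 + 18401.8 − 120800.57 = 790.0 m.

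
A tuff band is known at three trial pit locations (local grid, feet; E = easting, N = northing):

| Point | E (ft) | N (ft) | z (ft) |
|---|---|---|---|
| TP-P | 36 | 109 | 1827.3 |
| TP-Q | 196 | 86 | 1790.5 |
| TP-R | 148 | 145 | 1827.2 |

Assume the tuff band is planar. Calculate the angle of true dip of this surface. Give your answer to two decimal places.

Let the plane be z = a·E + b·N + c.
TP-Q−TP-P: 160a − 23b = −36.8;  TP-R−TP-P: 112a + 36b = −0.1.
Solving gives a = −0.15920, b = 0.49251.
Gradient magnitude |∇z| = √(a² + b²) = √(0.02534 + 0.24257) = 0.51761.
True dip = arctan(0.51761) = 27.37°, dipping toward SSE (azimuth ≈ 162°).

27.37°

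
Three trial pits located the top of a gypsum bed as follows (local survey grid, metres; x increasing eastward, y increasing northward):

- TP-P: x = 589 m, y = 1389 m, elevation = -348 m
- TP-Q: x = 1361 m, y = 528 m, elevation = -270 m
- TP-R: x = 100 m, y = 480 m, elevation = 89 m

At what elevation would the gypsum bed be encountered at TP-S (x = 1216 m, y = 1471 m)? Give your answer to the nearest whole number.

Let the plane be z = a·x + b·y + c.
TP-Q−TP-P: 772a − 861b = 78;  TP-R−TP-P: −489a − 909b = 437.
Solving gives a = −0.27196, b = −0.33444.
Then c = -348 − a·589 − b·1389 = 276.73.
At (1216, 1471): z = −330.7 − 492.0 + 276.73 = -545.9 m.

-546 m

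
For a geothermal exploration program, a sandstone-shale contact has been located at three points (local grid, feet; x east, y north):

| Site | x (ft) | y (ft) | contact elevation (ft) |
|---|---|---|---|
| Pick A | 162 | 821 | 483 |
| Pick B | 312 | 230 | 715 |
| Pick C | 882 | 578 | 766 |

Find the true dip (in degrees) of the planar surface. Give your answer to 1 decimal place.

Two edge vectors: Pick A→Pick B = (150, -591, 232), Pick A→Pick C = (720, -243, 283).
Normal n = (Pick A→Pick B) × (Pick A→Pick C) = (-110877, 124590, 389070).
So ∂z/∂x = −n_x/n_z = 0.28498 and ∂z/∂y = −n_y/n_z = −0.32023.
Gradient magnitude |∇z| = √(a² + b²) = √(0.08121 + 0.10254) = 0.42867.
True dip = arctan(0.42867) = 23.2°, dipping toward NW (azimuth ≈ 318°).

23.2°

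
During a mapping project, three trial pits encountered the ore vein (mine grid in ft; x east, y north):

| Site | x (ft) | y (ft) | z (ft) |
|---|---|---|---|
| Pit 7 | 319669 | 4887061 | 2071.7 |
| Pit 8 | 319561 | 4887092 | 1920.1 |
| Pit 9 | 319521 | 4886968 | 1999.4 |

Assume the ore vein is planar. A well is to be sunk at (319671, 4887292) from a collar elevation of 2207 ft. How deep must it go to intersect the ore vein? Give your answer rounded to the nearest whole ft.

Two edge vectors: Pit 7→Pit 8 = (-108, 31, -151.6), Pit 7→Pit 9 = (-148, -93, -72.3).
Normal n = (Pit 7→Pit 8) × (Pit 7→Pit 9) = (-16340.1, 14628.4, 14632).
So ∂z/∂x = −n_x/n_z = 1.11673729 and ∂z/∂y = −n_y/n_z = −0.99975396.
Intercept c from Pit 7: 2071.7 − 356986.29 + 4885858.61 = 4530944.01.
At (319671, 4887292): z_contact = 356988.5 − 4886089.5 + 4530944.01 = 1843.0 ft.
Depth below ground = 2207 − 1843.0 = 364 ft.

364 ft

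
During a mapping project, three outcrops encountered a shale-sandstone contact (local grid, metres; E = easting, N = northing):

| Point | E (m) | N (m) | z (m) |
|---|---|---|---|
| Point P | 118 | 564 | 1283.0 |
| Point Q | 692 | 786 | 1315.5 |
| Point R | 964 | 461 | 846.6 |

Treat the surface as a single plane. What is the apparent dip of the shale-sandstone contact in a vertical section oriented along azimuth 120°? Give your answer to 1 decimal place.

Two edge vectors: Point P→Point Q = (574, 222, 32.5), Point P→Point R = (846, -103, -436.4).
Normal n = (Point P→Point Q) × (Point P→Point R) = (-93533.3, 277988.6, -246934).
So ∂z/∂E = −n_x/n_z = −0.37878 and ∂z/∂N = −n_y/n_z = 1.12576.
Unit vector along 120° is (sin 120°, cos 120°) = (0.8660, -0.5000).
Slope in that direction = a·(0.8660) + b·(-0.5000) = −0.89091.
Apparent dip = arctan|0.89091| = 41.7° (true dip is 49.9°, so apparent ≤ true as expected).

41.7°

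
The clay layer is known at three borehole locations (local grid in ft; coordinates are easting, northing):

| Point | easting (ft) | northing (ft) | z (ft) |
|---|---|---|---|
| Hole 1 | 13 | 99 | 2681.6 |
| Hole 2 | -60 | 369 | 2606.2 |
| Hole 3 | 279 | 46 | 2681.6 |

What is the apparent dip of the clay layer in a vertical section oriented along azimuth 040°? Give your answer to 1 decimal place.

14.8°

Let the plane be z = a·easting + b·northing + c.
Hole 2−Hole 1: −73a + 270b = −75.4;  Hole 3−Hole 1: 266a − 53b = 0.
Solving gives a = −0.05881, b = −0.29516.
Unit vector along 040° is (sin 40°, cos 40°) = (0.6428, 0.7660).
Slope in that direction = a·(0.6428) + b·(0.7660) = −0.26391.
Apparent dip = arctan|0.26391| = 14.8° (true dip is 16.7°, so apparent ≤ true as expected).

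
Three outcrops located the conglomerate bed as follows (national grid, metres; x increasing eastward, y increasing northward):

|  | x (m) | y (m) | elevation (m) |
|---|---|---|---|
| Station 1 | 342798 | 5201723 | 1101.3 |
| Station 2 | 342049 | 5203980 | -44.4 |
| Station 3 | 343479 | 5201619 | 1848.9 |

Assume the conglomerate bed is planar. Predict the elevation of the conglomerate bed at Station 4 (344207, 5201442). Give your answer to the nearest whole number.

2658 m

Let the plane be z = a·x + b·y + c.
Station 2−Station 1: −749a + 2257b = −1145.7;  Station 3−Station 1: 681a − 104b = 747.6.
Solving gives a = 1.07474322, b = −0.15096027.
Then c = 1101.3 − a·342798 − b·5201723 = 417934.98.
At (344207, 5201442): z = 369934.1 − 785211.1 + 417934.98 = 2658.0 m.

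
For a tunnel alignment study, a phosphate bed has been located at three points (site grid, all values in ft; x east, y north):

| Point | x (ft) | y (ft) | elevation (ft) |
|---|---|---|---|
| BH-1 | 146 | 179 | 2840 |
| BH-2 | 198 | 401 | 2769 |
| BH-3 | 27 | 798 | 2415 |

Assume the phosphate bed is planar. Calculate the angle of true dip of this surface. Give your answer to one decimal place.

Two edge vectors: BH-1→BH-2 = (52, 222, -71), BH-1→BH-3 = (-119, 619, -425).
Normal n = (BH-1→BH-2) × (BH-1→BH-3) = (-50401, 30549, 58606).
So ∂z/∂x = −n_x/n_z = 0.86000 and ∂z/∂y = −n_y/n_z = −0.52126.
Gradient magnitude |∇z| = √(a² + b²) = √(0.73960 + 0.27171) = 1.00564.
True dip = arctan(1.00564) = 45.2°, dipping toward WNW (azimuth ≈ 301°).

45.2°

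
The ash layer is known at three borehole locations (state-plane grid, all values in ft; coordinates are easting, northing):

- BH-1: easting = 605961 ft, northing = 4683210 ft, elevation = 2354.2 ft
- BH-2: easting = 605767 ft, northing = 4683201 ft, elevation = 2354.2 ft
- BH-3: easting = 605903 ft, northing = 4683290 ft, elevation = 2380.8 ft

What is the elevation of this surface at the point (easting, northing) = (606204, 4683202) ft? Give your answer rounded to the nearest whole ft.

Let the plane be z = a·easting + b·northing + c.
BH-2−BH-1: −194a − 9b = 0;  BH-3−BH-1: −58a + 80b = 26.6.
Solving gives a = −0.01492333, b = 0.32168059.
Then c = 2354.2 − a·605961 − b·4683210 = −1495100.59.
At (606204, 4683202): z = −9046.6 + 1506495.2 − 1495100.59 = 2348.0 ft.

2348 ft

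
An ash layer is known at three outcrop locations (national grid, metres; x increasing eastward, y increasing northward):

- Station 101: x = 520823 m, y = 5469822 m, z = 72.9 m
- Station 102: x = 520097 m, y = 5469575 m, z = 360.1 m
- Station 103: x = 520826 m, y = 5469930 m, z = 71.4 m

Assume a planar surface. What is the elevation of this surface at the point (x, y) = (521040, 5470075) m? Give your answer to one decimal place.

-13.5 m

Two edge vectors: Station 101→Station 102 = (-726, -247, 287.2), Station 101→Station 103 = (3, 108, -1.5).
Normal n = (Station 101→Station 102) × (Station 101→Station 103) = (-30647.1, -227.4, -77667).
So ∂z/∂x = −n_x/n_z = −0.394596161 and ∂z/∂y = −n_y/n_z = −0.002927884.
Intercept c from Station 101: 72.9 + 205514.76 + 16015.01 = 221602.66.
At (521040, 5470075): z = −205600.4 − 16015.7 + 221602.66 = -13.5 m.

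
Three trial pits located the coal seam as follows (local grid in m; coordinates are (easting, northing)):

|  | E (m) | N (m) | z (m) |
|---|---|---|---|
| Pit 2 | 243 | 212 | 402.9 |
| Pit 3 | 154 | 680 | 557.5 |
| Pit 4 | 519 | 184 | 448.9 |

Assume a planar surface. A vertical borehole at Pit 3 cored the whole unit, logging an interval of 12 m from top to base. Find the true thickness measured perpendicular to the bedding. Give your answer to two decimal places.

Let the plane be z = a·E + b·N + c.
Pit 3−Pit 2: −89a + 468b = 154.6;  Pit 4−Pit 2: 276a − 28b = 46.
Solving gives a = 0.20412, b = 0.36916.
|∇z| = √(a²+b²) = 0.42183, so dip δ = arctan(0.42183) = 22.87°.
True thickness = vertical thickness × cos δ = 12 × cos 22.87° = 11.06 m.

11.06 m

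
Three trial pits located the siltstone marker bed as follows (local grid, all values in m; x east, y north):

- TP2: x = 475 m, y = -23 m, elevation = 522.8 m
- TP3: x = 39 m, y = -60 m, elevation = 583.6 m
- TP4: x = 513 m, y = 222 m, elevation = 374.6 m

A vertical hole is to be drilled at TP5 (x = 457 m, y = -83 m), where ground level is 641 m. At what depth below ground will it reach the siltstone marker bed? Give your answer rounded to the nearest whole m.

Let the plane be z = a·x + b·y + c.
TP3−TP2: −436a − 37b = 60.8;  TP4−TP2: 38a + 245b = −148.2.
Solving gives a = −0.08929, b = −0.59105.
Then c = 522.8 − a·475 − b·-23 = 551.62.
At (457, -83): z_contact = −40.8 + 49.1 + 551.62 = 559.9 m.
Depth below ground = 641 − 559.9 = 81 m.

81 m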